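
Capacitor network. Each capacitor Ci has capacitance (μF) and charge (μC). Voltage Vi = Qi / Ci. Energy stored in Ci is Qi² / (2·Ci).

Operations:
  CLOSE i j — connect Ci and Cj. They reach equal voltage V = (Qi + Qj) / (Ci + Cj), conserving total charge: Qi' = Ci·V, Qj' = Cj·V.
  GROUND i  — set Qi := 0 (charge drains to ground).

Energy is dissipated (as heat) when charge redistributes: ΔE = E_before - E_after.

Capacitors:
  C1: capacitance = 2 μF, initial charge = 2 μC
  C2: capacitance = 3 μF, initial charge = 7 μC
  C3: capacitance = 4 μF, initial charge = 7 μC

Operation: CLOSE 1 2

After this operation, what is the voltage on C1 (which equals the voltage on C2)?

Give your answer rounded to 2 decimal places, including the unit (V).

Answer: 1.80 V

Derivation:
Initial: C1(2μF, Q=2μC, V=1.00V), C2(3μF, Q=7μC, V=2.33V), C3(4μF, Q=7μC, V=1.75V)
Op 1: CLOSE 1-2: Q_total=9.00, C_total=5.00, V=1.80; Q1=3.60, Q2=5.40; dissipated=1.067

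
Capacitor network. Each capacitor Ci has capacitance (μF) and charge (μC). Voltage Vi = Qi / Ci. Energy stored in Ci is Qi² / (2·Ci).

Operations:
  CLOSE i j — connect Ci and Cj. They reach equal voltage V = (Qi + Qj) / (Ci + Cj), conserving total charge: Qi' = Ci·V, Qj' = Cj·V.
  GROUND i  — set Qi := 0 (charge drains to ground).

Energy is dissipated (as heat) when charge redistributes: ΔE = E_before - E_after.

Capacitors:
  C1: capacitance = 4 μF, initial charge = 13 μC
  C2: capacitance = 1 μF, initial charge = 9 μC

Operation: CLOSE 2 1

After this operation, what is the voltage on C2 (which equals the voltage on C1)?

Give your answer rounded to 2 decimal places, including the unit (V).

Initial: C1(4μF, Q=13μC, V=3.25V), C2(1μF, Q=9μC, V=9.00V)
Op 1: CLOSE 2-1: Q_total=22.00, C_total=5.00, V=4.40; Q2=4.40, Q1=17.60; dissipated=13.225

Answer: 4.40 V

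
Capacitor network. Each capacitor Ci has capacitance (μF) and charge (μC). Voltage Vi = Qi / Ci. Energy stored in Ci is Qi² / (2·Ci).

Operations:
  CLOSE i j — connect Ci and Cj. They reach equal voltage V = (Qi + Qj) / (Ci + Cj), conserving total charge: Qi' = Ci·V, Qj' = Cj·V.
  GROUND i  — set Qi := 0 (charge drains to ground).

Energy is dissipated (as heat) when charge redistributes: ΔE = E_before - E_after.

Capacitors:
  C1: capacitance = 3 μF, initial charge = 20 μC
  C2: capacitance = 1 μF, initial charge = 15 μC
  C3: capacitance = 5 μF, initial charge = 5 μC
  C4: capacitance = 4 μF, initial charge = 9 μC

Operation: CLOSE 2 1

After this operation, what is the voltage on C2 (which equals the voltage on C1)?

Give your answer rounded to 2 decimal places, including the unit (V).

Initial: C1(3μF, Q=20μC, V=6.67V), C2(1μF, Q=15μC, V=15.00V), C3(5μF, Q=5μC, V=1.00V), C4(4μF, Q=9μC, V=2.25V)
Op 1: CLOSE 2-1: Q_total=35.00, C_total=4.00, V=8.75; Q2=8.75, Q1=26.25; dissipated=26.042

Answer: 8.75 V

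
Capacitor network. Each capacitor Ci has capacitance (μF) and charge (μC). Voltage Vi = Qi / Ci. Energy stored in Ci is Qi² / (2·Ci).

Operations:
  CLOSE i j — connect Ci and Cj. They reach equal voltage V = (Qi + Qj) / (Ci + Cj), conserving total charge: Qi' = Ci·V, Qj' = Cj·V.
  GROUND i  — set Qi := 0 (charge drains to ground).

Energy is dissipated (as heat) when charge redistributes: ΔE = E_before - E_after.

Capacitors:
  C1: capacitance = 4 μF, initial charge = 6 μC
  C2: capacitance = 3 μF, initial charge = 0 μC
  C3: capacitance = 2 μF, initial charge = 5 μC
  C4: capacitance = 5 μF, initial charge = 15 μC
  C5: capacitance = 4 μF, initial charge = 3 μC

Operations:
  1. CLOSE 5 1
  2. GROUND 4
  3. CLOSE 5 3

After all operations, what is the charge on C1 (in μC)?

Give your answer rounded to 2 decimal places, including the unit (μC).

Answer: 4.50 μC

Derivation:
Initial: C1(4μF, Q=6μC, V=1.50V), C2(3μF, Q=0μC, V=0.00V), C3(2μF, Q=5μC, V=2.50V), C4(5μF, Q=15μC, V=3.00V), C5(4μF, Q=3μC, V=0.75V)
Op 1: CLOSE 5-1: Q_total=9.00, C_total=8.00, V=1.12; Q5=4.50, Q1=4.50; dissipated=0.562
Op 2: GROUND 4: Q4=0; energy lost=22.500
Op 3: CLOSE 5-3: Q_total=9.50, C_total=6.00, V=1.58; Q5=6.33, Q3=3.17; dissipated=1.260
Final charges: Q1=4.50, Q2=0.00, Q3=3.17, Q4=0.00, Q5=6.33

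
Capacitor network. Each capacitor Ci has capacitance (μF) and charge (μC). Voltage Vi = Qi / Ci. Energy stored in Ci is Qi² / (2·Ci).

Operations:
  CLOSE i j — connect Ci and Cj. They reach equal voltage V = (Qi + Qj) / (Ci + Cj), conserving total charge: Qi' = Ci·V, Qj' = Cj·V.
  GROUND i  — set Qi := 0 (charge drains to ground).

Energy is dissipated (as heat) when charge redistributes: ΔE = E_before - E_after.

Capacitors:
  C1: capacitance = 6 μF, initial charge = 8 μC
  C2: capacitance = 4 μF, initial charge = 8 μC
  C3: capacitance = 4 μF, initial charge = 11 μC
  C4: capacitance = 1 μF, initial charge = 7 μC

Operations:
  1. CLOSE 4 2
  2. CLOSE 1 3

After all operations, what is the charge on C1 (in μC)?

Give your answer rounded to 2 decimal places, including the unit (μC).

Initial: C1(6μF, Q=8μC, V=1.33V), C2(4μF, Q=8μC, V=2.00V), C3(4μF, Q=11μC, V=2.75V), C4(1μF, Q=7μC, V=7.00V)
Op 1: CLOSE 4-2: Q_total=15.00, C_total=5.00, V=3.00; Q4=3.00, Q2=12.00; dissipated=10.000
Op 2: CLOSE 1-3: Q_total=19.00, C_total=10.00, V=1.90; Q1=11.40, Q3=7.60; dissipated=2.408
Final charges: Q1=11.40, Q2=12.00, Q3=7.60, Q4=3.00

Answer: 11.40 μC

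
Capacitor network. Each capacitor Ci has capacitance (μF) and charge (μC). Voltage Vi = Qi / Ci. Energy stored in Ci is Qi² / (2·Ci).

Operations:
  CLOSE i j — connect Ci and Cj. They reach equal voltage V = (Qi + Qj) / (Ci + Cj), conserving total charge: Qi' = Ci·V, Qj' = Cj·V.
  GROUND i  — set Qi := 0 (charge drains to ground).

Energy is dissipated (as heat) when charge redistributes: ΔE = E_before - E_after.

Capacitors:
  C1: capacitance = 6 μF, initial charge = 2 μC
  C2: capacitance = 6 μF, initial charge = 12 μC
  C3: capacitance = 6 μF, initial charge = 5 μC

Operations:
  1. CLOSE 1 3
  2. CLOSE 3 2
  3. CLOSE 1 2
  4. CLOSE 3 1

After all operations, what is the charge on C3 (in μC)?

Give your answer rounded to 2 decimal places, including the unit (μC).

Initial: C1(6μF, Q=2μC, V=0.33V), C2(6μF, Q=12μC, V=2.00V), C3(6μF, Q=5μC, V=0.83V)
Op 1: CLOSE 1-3: Q_total=7.00, C_total=12.00, V=0.58; Q1=3.50, Q3=3.50; dissipated=0.375
Op 2: CLOSE 3-2: Q_total=15.50, C_total=12.00, V=1.29; Q3=7.75, Q2=7.75; dissipated=3.010
Op 3: CLOSE 1-2: Q_total=11.25, C_total=12.00, V=0.94; Q1=5.62, Q2=5.62; dissipated=0.753
Op 4: CLOSE 3-1: Q_total=13.38, C_total=12.00, V=1.11; Q3=6.69, Q1=6.69; dissipated=0.188
Final charges: Q1=6.69, Q2=5.62, Q3=6.69

Answer: 6.69 μC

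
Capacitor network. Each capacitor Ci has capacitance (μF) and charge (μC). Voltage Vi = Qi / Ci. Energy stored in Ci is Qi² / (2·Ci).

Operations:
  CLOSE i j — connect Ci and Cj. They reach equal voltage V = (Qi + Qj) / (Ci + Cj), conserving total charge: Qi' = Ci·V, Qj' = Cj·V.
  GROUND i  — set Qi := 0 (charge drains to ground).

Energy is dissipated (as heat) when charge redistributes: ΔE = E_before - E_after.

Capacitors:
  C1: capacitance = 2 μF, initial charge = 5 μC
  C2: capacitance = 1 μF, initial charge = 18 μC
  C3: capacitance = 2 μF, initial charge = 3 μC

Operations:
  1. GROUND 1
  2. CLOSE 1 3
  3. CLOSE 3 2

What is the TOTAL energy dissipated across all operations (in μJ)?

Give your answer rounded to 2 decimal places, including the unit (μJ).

Answer: 106.56 μJ

Derivation:
Initial: C1(2μF, Q=5μC, V=2.50V), C2(1μF, Q=18μC, V=18.00V), C3(2μF, Q=3μC, V=1.50V)
Op 1: GROUND 1: Q1=0; energy lost=6.250
Op 2: CLOSE 1-3: Q_total=3.00, C_total=4.00, V=0.75; Q1=1.50, Q3=1.50; dissipated=1.125
Op 3: CLOSE 3-2: Q_total=19.50, C_total=3.00, V=6.50; Q3=13.00, Q2=6.50; dissipated=99.188
Total dissipated: 106.562 μJ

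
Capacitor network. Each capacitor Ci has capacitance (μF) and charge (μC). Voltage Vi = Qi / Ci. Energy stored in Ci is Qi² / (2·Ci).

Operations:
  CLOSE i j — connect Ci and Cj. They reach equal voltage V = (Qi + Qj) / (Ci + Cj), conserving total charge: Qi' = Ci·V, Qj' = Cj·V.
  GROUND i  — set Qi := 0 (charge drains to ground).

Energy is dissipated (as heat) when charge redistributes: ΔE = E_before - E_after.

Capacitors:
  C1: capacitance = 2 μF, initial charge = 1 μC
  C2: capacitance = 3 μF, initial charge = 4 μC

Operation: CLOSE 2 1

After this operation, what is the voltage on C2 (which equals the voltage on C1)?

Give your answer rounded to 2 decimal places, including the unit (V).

Answer: 1.00 V

Derivation:
Initial: C1(2μF, Q=1μC, V=0.50V), C2(3μF, Q=4μC, V=1.33V)
Op 1: CLOSE 2-1: Q_total=5.00, C_total=5.00, V=1.00; Q2=3.00, Q1=2.00; dissipated=0.417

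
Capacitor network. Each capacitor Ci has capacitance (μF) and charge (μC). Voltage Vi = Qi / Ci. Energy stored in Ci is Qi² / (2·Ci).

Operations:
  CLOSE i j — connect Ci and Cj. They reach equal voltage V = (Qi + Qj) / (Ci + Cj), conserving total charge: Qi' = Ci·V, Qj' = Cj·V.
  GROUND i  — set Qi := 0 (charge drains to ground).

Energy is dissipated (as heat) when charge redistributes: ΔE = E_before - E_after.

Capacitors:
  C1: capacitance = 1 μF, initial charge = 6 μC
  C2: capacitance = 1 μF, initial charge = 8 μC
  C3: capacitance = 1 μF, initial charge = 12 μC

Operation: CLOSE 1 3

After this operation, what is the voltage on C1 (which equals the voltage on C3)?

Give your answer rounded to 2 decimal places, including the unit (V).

Answer: 9.00 V

Derivation:
Initial: C1(1μF, Q=6μC, V=6.00V), C2(1μF, Q=8μC, V=8.00V), C3(1μF, Q=12μC, V=12.00V)
Op 1: CLOSE 1-3: Q_total=18.00, C_total=2.00, V=9.00; Q1=9.00, Q3=9.00; dissipated=9.000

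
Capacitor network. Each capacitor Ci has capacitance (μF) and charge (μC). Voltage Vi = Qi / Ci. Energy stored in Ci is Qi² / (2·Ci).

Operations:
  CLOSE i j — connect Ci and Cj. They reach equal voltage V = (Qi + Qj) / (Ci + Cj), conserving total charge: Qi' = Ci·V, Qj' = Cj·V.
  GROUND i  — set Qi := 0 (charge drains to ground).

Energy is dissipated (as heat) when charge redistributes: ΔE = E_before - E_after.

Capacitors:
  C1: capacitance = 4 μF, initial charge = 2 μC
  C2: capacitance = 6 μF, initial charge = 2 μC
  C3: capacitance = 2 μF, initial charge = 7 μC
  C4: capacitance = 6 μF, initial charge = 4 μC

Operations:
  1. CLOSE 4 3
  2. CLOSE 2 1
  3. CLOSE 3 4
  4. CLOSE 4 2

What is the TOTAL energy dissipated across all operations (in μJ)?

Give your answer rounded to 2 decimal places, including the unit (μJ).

Answer: 7.48 μJ

Derivation:
Initial: C1(4μF, Q=2μC, V=0.50V), C2(6μF, Q=2μC, V=0.33V), C3(2μF, Q=7μC, V=3.50V), C4(6μF, Q=4μC, V=0.67V)
Op 1: CLOSE 4-3: Q_total=11.00, C_total=8.00, V=1.38; Q4=8.25, Q3=2.75; dissipated=6.021
Op 2: CLOSE 2-1: Q_total=4.00, C_total=10.00, V=0.40; Q2=2.40, Q1=1.60; dissipated=0.033
Op 3: CLOSE 3-4: Q_total=11.00, C_total=8.00, V=1.38; Q3=2.75, Q4=8.25; dissipated=0.000
Op 4: CLOSE 4-2: Q_total=10.65, C_total=12.00, V=0.89; Q4=5.33, Q2=5.33; dissipated=1.426
Total dissipated: 7.480 μJ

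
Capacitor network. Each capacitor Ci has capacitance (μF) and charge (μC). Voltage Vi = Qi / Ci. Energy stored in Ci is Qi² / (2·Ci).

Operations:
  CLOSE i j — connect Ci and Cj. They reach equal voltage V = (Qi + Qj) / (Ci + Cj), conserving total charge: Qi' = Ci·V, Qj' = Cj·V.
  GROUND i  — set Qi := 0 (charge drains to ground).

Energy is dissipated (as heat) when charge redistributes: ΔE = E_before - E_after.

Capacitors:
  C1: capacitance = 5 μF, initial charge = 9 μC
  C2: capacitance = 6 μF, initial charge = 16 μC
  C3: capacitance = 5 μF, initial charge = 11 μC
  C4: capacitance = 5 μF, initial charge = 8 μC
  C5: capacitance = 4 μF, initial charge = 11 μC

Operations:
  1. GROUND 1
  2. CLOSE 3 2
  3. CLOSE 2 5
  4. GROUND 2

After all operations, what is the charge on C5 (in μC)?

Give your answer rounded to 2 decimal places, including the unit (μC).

Initial: C1(5μF, Q=9μC, V=1.80V), C2(6μF, Q=16μC, V=2.67V), C3(5μF, Q=11μC, V=2.20V), C4(5μF, Q=8μC, V=1.60V), C5(4μF, Q=11μC, V=2.75V)
Op 1: GROUND 1: Q1=0; energy lost=8.100
Op 2: CLOSE 3-2: Q_total=27.00, C_total=11.00, V=2.45; Q3=12.27, Q2=14.73; dissipated=0.297
Op 3: CLOSE 2-5: Q_total=25.73, C_total=10.00, V=2.57; Q2=15.44, Q5=10.29; dissipated=0.105
Op 4: GROUND 2: Q2=0; energy lost=19.857
Final charges: Q1=0.00, Q2=0.00, Q3=12.27, Q4=8.00, Q5=10.29

Answer: 10.29 μC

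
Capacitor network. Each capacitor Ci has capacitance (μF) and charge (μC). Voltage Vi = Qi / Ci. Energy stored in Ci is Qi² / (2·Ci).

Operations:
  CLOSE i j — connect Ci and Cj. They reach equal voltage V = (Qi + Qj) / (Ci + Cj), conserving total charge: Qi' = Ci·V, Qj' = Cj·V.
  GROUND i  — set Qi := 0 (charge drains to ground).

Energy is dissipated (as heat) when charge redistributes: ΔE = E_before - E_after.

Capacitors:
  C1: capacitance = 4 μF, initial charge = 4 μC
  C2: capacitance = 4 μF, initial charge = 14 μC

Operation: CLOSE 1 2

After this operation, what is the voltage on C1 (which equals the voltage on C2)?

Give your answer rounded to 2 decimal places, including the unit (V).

Answer: 2.25 V

Derivation:
Initial: C1(4μF, Q=4μC, V=1.00V), C2(4μF, Q=14μC, V=3.50V)
Op 1: CLOSE 1-2: Q_total=18.00, C_total=8.00, V=2.25; Q1=9.00, Q2=9.00; dissipated=6.250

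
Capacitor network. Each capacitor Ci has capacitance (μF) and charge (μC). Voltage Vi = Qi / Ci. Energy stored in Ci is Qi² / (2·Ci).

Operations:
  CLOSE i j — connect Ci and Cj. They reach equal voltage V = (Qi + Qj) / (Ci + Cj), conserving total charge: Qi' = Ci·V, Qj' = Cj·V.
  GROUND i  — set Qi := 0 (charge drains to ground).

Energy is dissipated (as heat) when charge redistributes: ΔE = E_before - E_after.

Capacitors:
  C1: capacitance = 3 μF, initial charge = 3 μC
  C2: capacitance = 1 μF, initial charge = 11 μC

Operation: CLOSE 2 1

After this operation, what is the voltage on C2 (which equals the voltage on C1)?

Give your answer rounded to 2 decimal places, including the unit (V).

Answer: 3.50 V

Derivation:
Initial: C1(3μF, Q=3μC, V=1.00V), C2(1μF, Q=11μC, V=11.00V)
Op 1: CLOSE 2-1: Q_total=14.00, C_total=4.00, V=3.50; Q2=3.50, Q1=10.50; dissipated=37.500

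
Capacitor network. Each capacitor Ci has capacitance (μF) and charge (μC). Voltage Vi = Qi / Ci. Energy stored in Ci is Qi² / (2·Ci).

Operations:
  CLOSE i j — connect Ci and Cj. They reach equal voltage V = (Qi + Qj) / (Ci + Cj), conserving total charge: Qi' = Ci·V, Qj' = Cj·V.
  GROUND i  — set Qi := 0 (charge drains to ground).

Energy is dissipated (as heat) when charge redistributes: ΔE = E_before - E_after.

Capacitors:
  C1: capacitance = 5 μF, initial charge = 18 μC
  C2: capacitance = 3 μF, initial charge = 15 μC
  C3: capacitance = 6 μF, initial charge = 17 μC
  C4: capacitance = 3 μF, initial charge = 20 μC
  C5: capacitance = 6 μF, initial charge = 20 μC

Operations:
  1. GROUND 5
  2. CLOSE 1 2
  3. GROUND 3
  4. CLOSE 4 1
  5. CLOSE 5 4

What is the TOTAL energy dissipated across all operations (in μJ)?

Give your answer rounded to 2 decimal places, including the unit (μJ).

Answer: 91.10 μJ

Derivation:
Initial: C1(5μF, Q=18μC, V=3.60V), C2(3μF, Q=15μC, V=5.00V), C3(6μF, Q=17μC, V=2.83V), C4(3μF, Q=20μC, V=6.67V), C5(6μF, Q=20μC, V=3.33V)
Op 1: GROUND 5: Q5=0; energy lost=33.333
Op 2: CLOSE 1-2: Q_total=33.00, C_total=8.00, V=4.12; Q1=20.62, Q2=12.38; dissipated=1.837
Op 3: GROUND 3: Q3=0; energy lost=24.083
Op 4: CLOSE 4-1: Q_total=40.62, C_total=8.00, V=5.08; Q4=15.23, Q1=25.39; dissipated=6.056
Op 5: CLOSE 5-4: Q_total=15.23, C_total=9.00, V=1.69; Q5=10.16, Q4=5.08; dissipated=25.787
Total dissipated: 91.098 μJ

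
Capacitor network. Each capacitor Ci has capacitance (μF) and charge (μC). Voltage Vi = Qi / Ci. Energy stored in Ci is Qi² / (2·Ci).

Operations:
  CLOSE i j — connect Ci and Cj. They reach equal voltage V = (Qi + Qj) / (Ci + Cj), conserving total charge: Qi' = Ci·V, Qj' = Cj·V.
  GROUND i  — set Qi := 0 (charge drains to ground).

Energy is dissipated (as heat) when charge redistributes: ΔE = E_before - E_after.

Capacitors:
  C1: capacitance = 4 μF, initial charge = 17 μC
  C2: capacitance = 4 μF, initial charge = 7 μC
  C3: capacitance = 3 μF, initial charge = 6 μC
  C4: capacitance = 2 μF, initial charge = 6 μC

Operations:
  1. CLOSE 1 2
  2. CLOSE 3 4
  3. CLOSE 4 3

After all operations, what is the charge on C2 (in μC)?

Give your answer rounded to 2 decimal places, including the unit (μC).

Answer: 12.00 μC

Derivation:
Initial: C1(4μF, Q=17μC, V=4.25V), C2(4μF, Q=7μC, V=1.75V), C3(3μF, Q=6μC, V=2.00V), C4(2μF, Q=6μC, V=3.00V)
Op 1: CLOSE 1-2: Q_total=24.00, C_total=8.00, V=3.00; Q1=12.00, Q2=12.00; dissipated=6.250
Op 2: CLOSE 3-4: Q_total=12.00, C_total=5.00, V=2.40; Q3=7.20, Q4=4.80; dissipated=0.600
Op 3: CLOSE 4-3: Q_total=12.00, C_total=5.00, V=2.40; Q4=4.80, Q3=7.20; dissipated=0.000
Final charges: Q1=12.00, Q2=12.00, Q3=7.20, Q4=4.80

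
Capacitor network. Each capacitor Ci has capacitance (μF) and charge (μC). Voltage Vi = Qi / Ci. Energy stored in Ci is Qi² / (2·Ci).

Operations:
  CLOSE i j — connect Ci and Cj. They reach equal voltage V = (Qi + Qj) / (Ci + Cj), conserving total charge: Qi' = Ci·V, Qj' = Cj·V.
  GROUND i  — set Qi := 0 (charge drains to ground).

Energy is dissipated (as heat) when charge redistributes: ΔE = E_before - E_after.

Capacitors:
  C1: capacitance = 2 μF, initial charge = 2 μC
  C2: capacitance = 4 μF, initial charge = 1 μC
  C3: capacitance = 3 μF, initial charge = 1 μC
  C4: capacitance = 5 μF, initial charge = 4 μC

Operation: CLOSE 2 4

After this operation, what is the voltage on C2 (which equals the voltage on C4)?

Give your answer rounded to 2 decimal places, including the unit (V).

Answer: 0.56 V

Derivation:
Initial: C1(2μF, Q=2μC, V=1.00V), C2(4μF, Q=1μC, V=0.25V), C3(3μF, Q=1μC, V=0.33V), C4(5μF, Q=4μC, V=0.80V)
Op 1: CLOSE 2-4: Q_total=5.00, C_total=9.00, V=0.56; Q2=2.22, Q4=2.78; dissipated=0.336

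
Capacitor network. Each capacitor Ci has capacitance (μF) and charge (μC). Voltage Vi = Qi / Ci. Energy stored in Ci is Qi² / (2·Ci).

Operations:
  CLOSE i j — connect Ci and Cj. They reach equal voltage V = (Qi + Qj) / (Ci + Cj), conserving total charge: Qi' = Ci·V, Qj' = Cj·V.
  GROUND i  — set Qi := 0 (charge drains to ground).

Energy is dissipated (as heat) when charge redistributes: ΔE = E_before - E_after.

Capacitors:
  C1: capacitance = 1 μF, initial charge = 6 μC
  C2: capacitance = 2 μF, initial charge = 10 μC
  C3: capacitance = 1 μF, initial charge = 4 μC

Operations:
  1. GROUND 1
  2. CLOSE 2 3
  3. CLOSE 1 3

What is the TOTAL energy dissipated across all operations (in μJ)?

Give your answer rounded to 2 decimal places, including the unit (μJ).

Initial: C1(1μF, Q=6μC, V=6.00V), C2(2μF, Q=10μC, V=5.00V), C3(1μF, Q=4μC, V=4.00V)
Op 1: GROUND 1: Q1=0; energy lost=18.000
Op 2: CLOSE 2-3: Q_total=14.00, C_total=3.00, V=4.67; Q2=9.33, Q3=4.67; dissipated=0.333
Op 3: CLOSE 1-3: Q_total=4.67, C_total=2.00, V=2.33; Q1=2.33, Q3=2.33; dissipated=5.444
Total dissipated: 23.778 μJ

Answer: 23.78 μJ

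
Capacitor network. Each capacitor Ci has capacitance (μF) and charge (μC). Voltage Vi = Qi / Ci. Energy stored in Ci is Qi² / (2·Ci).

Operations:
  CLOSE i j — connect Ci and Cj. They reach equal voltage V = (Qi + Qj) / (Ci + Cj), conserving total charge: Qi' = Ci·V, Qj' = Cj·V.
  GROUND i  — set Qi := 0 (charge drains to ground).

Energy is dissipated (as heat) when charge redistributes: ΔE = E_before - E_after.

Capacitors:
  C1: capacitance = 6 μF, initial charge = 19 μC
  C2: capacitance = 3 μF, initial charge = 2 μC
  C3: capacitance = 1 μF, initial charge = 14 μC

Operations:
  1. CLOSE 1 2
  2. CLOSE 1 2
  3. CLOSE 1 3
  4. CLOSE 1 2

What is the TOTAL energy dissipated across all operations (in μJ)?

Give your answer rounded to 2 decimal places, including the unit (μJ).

Answer: 67.36 μJ

Derivation:
Initial: C1(6μF, Q=19μC, V=3.17V), C2(3μF, Q=2μC, V=0.67V), C3(1μF, Q=14μC, V=14.00V)
Op 1: CLOSE 1-2: Q_total=21.00, C_total=9.00, V=2.33; Q1=14.00, Q2=7.00; dissipated=6.250
Op 2: CLOSE 1-2: Q_total=21.00, C_total=9.00, V=2.33; Q1=14.00, Q2=7.00; dissipated=0.000
Op 3: CLOSE 1-3: Q_total=28.00, C_total=7.00, V=4.00; Q1=24.00, Q3=4.00; dissipated=58.333
Op 4: CLOSE 1-2: Q_total=31.00, C_total=9.00, V=3.44; Q1=20.67, Q2=10.33; dissipated=2.778
Total dissipated: 67.361 μJ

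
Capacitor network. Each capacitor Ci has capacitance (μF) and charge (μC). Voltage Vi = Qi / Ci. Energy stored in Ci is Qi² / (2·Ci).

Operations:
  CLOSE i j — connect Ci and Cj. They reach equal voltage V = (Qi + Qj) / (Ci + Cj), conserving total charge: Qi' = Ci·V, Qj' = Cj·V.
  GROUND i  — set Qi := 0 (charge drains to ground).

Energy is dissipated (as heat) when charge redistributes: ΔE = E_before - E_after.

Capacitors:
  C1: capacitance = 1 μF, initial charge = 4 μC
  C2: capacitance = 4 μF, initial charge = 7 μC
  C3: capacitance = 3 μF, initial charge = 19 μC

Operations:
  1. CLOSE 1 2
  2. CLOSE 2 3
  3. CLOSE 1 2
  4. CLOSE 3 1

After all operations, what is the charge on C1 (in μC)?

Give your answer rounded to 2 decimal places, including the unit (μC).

Initial: C1(1μF, Q=4μC, V=4.00V), C2(4μF, Q=7μC, V=1.75V), C3(3μF, Q=19μC, V=6.33V)
Op 1: CLOSE 1-2: Q_total=11.00, C_total=5.00, V=2.20; Q1=2.20, Q2=8.80; dissipated=2.025
Op 2: CLOSE 2-3: Q_total=27.80, C_total=7.00, V=3.97; Q2=15.89, Q3=11.91; dissipated=14.644
Op 3: CLOSE 1-2: Q_total=18.09, C_total=5.00, V=3.62; Q1=3.62, Q2=14.47; dissipated=1.255
Op 4: CLOSE 3-1: Q_total=15.53, C_total=4.00, V=3.88; Q3=11.65, Q1=3.88; dissipated=0.047
Final charges: Q1=3.88, Q2=14.47, Q3=11.65

Answer: 3.88 μC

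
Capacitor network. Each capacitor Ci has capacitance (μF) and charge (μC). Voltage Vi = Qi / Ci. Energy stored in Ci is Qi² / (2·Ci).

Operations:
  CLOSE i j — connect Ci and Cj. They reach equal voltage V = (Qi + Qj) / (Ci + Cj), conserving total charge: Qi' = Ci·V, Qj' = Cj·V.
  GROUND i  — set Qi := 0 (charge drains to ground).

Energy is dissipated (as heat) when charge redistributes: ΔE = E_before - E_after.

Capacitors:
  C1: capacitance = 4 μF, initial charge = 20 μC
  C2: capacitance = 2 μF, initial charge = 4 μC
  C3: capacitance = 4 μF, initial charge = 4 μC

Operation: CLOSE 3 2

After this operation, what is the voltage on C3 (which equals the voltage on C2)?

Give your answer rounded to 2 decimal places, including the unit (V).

Answer: 1.33 V

Derivation:
Initial: C1(4μF, Q=20μC, V=5.00V), C2(2μF, Q=4μC, V=2.00V), C3(4μF, Q=4μC, V=1.00V)
Op 1: CLOSE 3-2: Q_total=8.00, C_total=6.00, V=1.33; Q3=5.33, Q2=2.67; dissipated=0.667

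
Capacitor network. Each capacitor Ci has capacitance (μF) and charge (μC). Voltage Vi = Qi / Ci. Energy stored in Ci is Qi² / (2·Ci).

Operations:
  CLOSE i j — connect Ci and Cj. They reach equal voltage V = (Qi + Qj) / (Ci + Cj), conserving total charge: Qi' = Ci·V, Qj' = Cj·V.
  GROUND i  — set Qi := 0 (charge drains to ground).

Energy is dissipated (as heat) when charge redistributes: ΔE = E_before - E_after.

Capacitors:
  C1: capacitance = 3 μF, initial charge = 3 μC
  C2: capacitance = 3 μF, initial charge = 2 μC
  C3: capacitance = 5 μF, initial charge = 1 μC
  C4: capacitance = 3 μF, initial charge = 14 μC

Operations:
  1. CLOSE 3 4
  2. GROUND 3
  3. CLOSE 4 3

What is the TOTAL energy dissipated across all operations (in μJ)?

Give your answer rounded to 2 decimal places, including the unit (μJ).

Answer: 30.79 μJ

Derivation:
Initial: C1(3μF, Q=3μC, V=1.00V), C2(3μF, Q=2μC, V=0.67V), C3(5μF, Q=1μC, V=0.20V), C4(3μF, Q=14μC, V=4.67V)
Op 1: CLOSE 3-4: Q_total=15.00, C_total=8.00, V=1.88; Q3=9.38, Q4=5.62; dissipated=18.704
Op 2: GROUND 3: Q3=0; energy lost=8.789
Op 3: CLOSE 4-3: Q_total=5.62, C_total=8.00, V=0.70; Q4=2.11, Q3=3.52; dissipated=3.296
Total dissipated: 30.789 μJ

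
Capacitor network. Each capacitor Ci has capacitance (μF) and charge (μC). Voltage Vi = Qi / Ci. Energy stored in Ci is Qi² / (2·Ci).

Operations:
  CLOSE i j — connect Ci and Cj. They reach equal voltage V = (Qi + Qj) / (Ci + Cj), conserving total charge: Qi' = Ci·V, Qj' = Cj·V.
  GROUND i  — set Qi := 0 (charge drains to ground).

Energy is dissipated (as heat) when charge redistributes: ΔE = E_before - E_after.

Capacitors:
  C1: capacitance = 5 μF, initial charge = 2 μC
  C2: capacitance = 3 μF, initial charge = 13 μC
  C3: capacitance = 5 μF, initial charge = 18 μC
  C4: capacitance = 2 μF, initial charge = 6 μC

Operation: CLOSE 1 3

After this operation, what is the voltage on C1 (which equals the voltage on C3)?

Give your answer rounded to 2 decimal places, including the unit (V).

Answer: 2.00 V

Derivation:
Initial: C1(5μF, Q=2μC, V=0.40V), C2(3μF, Q=13μC, V=4.33V), C3(5μF, Q=18μC, V=3.60V), C4(2μF, Q=6μC, V=3.00V)
Op 1: CLOSE 1-3: Q_total=20.00, C_total=10.00, V=2.00; Q1=10.00, Q3=10.00; dissipated=12.800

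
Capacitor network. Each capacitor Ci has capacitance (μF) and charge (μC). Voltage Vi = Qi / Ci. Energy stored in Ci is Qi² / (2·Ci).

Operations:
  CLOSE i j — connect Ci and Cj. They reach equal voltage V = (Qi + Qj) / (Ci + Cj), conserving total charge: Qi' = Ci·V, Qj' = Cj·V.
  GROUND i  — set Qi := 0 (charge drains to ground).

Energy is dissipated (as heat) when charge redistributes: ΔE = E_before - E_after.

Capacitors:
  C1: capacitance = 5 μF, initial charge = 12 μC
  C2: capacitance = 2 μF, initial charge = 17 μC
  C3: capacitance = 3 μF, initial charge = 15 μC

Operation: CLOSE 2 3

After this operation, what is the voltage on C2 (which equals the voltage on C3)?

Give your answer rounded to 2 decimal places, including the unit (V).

Initial: C1(5μF, Q=12μC, V=2.40V), C2(2μF, Q=17μC, V=8.50V), C3(3μF, Q=15μC, V=5.00V)
Op 1: CLOSE 2-3: Q_total=32.00, C_total=5.00, V=6.40; Q2=12.80, Q3=19.20; dissipated=7.350

Answer: 6.40 V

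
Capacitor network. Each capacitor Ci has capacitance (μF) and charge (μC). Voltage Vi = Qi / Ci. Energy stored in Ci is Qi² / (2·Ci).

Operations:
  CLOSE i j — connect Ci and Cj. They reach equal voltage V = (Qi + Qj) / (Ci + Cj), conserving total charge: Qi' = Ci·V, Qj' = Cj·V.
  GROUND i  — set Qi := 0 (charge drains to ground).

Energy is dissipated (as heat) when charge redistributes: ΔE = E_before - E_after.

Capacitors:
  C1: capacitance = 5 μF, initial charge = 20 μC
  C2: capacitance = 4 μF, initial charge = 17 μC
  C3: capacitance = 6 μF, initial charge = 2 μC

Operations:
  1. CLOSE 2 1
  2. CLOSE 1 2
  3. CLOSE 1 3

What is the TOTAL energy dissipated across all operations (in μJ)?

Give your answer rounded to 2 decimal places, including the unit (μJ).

Answer: 19.53 μJ

Derivation:
Initial: C1(5μF, Q=20μC, V=4.00V), C2(4μF, Q=17μC, V=4.25V), C3(6μF, Q=2μC, V=0.33V)
Op 1: CLOSE 2-1: Q_total=37.00, C_total=9.00, V=4.11; Q2=16.44, Q1=20.56; dissipated=0.069
Op 2: CLOSE 1-2: Q_total=37.00, C_total=9.00, V=4.11; Q1=20.56, Q2=16.44; dissipated=0.000
Op 3: CLOSE 1-3: Q_total=22.56, C_total=11.00, V=2.05; Q1=10.25, Q3=12.30; dissipated=19.461
Total dissipated: 19.531 μJ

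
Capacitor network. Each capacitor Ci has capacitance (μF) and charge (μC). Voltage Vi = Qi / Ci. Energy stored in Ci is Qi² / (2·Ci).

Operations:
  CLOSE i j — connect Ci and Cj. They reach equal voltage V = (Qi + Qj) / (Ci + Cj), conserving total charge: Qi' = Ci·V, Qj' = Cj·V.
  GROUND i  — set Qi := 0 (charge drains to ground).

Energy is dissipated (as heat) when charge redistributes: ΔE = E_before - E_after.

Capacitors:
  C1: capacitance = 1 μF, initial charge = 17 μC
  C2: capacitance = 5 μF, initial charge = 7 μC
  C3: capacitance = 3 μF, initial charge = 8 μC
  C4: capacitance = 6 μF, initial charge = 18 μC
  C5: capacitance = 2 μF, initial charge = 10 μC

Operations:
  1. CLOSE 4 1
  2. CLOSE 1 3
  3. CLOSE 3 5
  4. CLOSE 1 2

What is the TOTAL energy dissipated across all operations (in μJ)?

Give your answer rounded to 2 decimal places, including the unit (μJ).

Answer: 89.31 μJ

Derivation:
Initial: C1(1μF, Q=17μC, V=17.00V), C2(5μF, Q=7μC, V=1.40V), C3(3μF, Q=8μC, V=2.67V), C4(6μF, Q=18μC, V=3.00V), C5(2μF, Q=10μC, V=5.00V)
Op 1: CLOSE 4-1: Q_total=35.00, C_total=7.00, V=5.00; Q4=30.00, Q1=5.00; dissipated=84.000
Op 2: CLOSE 1-3: Q_total=13.00, C_total=4.00, V=3.25; Q1=3.25, Q3=9.75; dissipated=2.042
Op 3: CLOSE 3-5: Q_total=19.75, C_total=5.00, V=3.95; Q3=11.85, Q5=7.90; dissipated=1.837
Op 4: CLOSE 1-2: Q_total=10.25, C_total=6.00, V=1.71; Q1=1.71, Q2=8.54; dissipated=1.426
Total dissipated: 89.305 μJ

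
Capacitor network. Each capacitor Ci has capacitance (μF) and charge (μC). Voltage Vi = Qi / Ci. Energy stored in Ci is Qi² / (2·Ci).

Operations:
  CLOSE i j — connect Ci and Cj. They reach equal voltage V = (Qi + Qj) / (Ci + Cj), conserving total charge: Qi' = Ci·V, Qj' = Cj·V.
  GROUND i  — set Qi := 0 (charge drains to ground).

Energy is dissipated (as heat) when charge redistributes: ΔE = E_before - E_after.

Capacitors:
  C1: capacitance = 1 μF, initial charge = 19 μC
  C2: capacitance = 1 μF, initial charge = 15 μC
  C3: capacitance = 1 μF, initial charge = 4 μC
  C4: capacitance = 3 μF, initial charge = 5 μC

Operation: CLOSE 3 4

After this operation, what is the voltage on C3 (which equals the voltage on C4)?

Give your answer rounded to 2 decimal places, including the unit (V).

Initial: C1(1μF, Q=19μC, V=19.00V), C2(1μF, Q=15μC, V=15.00V), C3(1μF, Q=4μC, V=4.00V), C4(3μF, Q=5μC, V=1.67V)
Op 1: CLOSE 3-4: Q_total=9.00, C_total=4.00, V=2.25; Q3=2.25, Q4=6.75; dissipated=2.042

Answer: 2.25 V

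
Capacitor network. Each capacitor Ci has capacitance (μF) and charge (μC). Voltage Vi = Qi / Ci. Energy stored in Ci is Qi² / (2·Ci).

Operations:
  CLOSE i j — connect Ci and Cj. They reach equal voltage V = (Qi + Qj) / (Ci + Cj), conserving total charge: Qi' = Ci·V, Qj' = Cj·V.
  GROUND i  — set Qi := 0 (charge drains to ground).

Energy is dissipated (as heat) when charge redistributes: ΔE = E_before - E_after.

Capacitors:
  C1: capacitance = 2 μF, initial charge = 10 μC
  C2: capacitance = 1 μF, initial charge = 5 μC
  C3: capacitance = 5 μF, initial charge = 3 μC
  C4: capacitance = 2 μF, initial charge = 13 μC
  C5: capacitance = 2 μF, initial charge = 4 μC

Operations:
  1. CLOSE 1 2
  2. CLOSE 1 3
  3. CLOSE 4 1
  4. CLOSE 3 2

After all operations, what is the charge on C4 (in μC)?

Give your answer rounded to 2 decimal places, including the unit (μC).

Initial: C1(2μF, Q=10μC, V=5.00V), C2(1μF, Q=5μC, V=5.00V), C3(5μF, Q=3μC, V=0.60V), C4(2μF, Q=13μC, V=6.50V), C5(2μF, Q=4μC, V=2.00V)
Op 1: CLOSE 1-2: Q_total=15.00, C_total=3.00, V=5.00; Q1=10.00, Q2=5.00; dissipated=0.000
Op 2: CLOSE 1-3: Q_total=13.00, C_total=7.00, V=1.86; Q1=3.71, Q3=9.29; dissipated=13.829
Op 3: CLOSE 4-1: Q_total=16.71, C_total=4.00, V=4.18; Q4=8.36, Q1=8.36; dissipated=10.778
Op 4: CLOSE 3-2: Q_total=14.29, C_total=6.00, V=2.38; Q3=11.90, Q2=2.38; dissipated=4.116
Final charges: Q1=8.36, Q2=2.38, Q3=11.90, Q4=8.36, Q5=4.00

Answer: 8.36 μC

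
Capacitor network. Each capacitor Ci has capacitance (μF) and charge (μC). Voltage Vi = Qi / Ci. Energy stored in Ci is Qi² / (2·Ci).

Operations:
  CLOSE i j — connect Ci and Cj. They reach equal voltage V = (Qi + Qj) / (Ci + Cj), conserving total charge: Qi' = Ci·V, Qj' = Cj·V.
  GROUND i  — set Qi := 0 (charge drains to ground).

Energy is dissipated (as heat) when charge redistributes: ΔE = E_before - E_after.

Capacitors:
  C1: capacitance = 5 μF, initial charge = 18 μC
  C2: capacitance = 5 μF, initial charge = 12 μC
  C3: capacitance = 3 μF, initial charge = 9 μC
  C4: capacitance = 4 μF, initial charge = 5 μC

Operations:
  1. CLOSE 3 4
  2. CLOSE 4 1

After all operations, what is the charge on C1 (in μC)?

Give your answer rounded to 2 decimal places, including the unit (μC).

Answer: 14.44 μC

Derivation:
Initial: C1(5μF, Q=18μC, V=3.60V), C2(5μF, Q=12μC, V=2.40V), C3(3μF, Q=9μC, V=3.00V), C4(4μF, Q=5μC, V=1.25V)
Op 1: CLOSE 3-4: Q_total=14.00, C_total=7.00, V=2.00; Q3=6.00, Q4=8.00; dissipated=2.625
Op 2: CLOSE 4-1: Q_total=26.00, C_total=9.00, V=2.89; Q4=11.56, Q1=14.44; dissipated=2.844
Final charges: Q1=14.44, Q2=12.00, Q3=6.00, Q4=11.56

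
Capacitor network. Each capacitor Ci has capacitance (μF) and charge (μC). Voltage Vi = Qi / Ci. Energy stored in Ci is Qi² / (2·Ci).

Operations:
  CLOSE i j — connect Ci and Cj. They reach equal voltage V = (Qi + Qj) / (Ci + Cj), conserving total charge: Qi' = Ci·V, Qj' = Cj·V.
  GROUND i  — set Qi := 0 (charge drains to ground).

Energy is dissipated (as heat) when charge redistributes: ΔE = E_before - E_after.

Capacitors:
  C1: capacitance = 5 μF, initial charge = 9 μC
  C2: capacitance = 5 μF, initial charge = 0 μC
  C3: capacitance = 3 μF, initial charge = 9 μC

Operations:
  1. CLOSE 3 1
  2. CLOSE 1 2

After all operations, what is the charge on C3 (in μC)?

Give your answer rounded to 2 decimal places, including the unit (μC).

Answer: 6.75 μC

Derivation:
Initial: C1(5μF, Q=9μC, V=1.80V), C2(5μF, Q=0μC, V=0.00V), C3(3μF, Q=9μC, V=3.00V)
Op 1: CLOSE 3-1: Q_total=18.00, C_total=8.00, V=2.25; Q3=6.75, Q1=11.25; dissipated=1.350
Op 2: CLOSE 1-2: Q_total=11.25, C_total=10.00, V=1.12; Q1=5.62, Q2=5.62; dissipated=6.328
Final charges: Q1=5.62, Q2=5.62, Q3=6.75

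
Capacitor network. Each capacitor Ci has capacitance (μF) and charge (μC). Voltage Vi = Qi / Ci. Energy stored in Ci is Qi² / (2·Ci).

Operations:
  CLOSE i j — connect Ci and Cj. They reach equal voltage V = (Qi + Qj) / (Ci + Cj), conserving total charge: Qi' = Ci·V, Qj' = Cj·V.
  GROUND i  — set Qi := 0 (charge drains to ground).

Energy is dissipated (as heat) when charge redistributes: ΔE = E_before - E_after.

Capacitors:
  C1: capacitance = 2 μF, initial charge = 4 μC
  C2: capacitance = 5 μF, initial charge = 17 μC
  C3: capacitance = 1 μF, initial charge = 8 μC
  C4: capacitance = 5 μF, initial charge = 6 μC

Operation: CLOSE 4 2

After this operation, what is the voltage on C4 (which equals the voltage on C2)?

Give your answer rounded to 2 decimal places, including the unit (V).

Initial: C1(2μF, Q=4μC, V=2.00V), C2(5μF, Q=17μC, V=3.40V), C3(1μF, Q=8μC, V=8.00V), C4(5μF, Q=6μC, V=1.20V)
Op 1: CLOSE 4-2: Q_total=23.00, C_total=10.00, V=2.30; Q4=11.50, Q2=11.50; dissipated=6.050

Answer: 2.30 V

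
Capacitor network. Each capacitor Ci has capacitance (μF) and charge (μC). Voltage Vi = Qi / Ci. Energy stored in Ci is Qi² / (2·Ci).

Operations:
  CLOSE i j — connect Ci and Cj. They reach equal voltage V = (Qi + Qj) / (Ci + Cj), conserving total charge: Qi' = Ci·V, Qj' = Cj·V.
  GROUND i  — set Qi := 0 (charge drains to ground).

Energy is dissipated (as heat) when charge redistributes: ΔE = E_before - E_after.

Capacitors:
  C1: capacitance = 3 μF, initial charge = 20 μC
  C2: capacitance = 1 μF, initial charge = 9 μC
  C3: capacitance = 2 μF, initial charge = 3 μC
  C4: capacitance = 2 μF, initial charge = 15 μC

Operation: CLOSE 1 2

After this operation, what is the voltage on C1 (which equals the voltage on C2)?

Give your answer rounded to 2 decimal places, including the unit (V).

Answer: 7.25 V

Derivation:
Initial: C1(3μF, Q=20μC, V=6.67V), C2(1μF, Q=9μC, V=9.00V), C3(2μF, Q=3μC, V=1.50V), C4(2μF, Q=15μC, V=7.50V)
Op 1: CLOSE 1-2: Q_total=29.00, C_total=4.00, V=7.25; Q1=21.75, Q2=7.25; dissipated=2.042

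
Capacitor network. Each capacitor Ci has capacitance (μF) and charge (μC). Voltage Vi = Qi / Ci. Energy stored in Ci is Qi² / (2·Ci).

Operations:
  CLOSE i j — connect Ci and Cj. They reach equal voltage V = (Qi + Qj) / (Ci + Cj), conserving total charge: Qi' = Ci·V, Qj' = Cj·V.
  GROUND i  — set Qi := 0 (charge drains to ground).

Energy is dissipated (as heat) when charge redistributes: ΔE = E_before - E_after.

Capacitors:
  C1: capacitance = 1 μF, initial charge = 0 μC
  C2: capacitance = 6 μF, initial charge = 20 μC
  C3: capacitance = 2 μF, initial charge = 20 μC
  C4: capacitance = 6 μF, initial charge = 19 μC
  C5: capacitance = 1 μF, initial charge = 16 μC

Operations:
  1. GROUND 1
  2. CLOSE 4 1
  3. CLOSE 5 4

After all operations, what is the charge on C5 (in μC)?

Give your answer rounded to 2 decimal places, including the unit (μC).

Answer: 4.61 μC

Derivation:
Initial: C1(1μF, Q=0μC, V=0.00V), C2(6μF, Q=20μC, V=3.33V), C3(2μF, Q=20μC, V=10.00V), C4(6μF, Q=19μC, V=3.17V), C5(1μF, Q=16μC, V=16.00V)
Op 1: GROUND 1: Q1=0; energy lost=0.000
Op 2: CLOSE 4-1: Q_total=19.00, C_total=7.00, V=2.71; Q4=16.29, Q1=2.71; dissipated=4.298
Op 3: CLOSE 5-4: Q_total=32.29, C_total=7.00, V=4.61; Q5=4.61, Q4=27.67; dissipated=75.647
Final charges: Q1=2.71, Q2=20.00, Q3=20.00, Q4=27.67, Q5=4.61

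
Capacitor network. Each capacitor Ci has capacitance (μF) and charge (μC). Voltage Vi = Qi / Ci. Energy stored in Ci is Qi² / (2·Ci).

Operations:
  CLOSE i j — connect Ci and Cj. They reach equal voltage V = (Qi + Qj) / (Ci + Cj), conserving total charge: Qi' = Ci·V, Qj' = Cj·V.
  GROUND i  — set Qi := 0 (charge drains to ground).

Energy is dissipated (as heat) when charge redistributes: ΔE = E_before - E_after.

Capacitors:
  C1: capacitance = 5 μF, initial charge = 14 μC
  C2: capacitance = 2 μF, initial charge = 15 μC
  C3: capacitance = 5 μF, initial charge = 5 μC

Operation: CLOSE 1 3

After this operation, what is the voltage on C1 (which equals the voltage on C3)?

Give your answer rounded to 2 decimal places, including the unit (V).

Answer: 1.90 V

Derivation:
Initial: C1(5μF, Q=14μC, V=2.80V), C2(2μF, Q=15μC, V=7.50V), C3(5μF, Q=5μC, V=1.00V)
Op 1: CLOSE 1-3: Q_total=19.00, C_total=10.00, V=1.90; Q1=9.50, Q3=9.50; dissipated=4.050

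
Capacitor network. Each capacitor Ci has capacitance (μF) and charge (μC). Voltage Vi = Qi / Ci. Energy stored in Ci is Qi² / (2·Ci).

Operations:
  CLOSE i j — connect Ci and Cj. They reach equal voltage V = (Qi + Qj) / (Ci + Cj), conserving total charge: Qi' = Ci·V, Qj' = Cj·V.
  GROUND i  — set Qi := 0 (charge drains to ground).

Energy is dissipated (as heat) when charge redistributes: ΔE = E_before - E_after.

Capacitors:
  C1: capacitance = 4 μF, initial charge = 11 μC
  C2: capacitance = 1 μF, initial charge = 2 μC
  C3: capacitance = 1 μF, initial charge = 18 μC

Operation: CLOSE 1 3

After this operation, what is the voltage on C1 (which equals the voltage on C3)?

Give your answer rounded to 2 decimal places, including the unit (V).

Answer: 5.80 V

Derivation:
Initial: C1(4μF, Q=11μC, V=2.75V), C2(1μF, Q=2μC, V=2.00V), C3(1μF, Q=18μC, V=18.00V)
Op 1: CLOSE 1-3: Q_total=29.00, C_total=5.00, V=5.80; Q1=23.20, Q3=5.80; dissipated=93.025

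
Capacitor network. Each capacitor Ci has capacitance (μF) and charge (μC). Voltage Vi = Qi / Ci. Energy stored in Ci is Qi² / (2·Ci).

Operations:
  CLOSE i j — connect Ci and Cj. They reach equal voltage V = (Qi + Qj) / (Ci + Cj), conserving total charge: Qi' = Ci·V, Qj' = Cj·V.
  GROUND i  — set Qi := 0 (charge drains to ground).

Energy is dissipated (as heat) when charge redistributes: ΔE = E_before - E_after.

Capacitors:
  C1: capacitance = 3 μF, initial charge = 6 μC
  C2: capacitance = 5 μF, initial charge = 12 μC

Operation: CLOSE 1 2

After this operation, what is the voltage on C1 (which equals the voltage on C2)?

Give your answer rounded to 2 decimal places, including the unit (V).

Initial: C1(3μF, Q=6μC, V=2.00V), C2(5μF, Q=12μC, V=2.40V)
Op 1: CLOSE 1-2: Q_total=18.00, C_total=8.00, V=2.25; Q1=6.75, Q2=11.25; dissipated=0.150

Answer: 2.25 V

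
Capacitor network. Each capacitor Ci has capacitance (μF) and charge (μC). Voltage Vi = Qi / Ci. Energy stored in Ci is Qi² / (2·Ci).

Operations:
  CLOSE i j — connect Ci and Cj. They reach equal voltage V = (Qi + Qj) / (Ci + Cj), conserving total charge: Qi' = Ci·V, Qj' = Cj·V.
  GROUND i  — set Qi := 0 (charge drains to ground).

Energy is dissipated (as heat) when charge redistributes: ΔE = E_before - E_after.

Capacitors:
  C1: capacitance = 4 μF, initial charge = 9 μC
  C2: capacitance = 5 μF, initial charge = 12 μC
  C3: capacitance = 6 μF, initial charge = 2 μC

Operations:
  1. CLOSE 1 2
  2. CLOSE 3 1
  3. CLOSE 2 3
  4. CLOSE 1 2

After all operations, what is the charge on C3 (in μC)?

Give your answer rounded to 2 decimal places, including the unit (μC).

Answer: 10.07 μC

Derivation:
Initial: C1(4μF, Q=9μC, V=2.25V), C2(5μF, Q=12μC, V=2.40V), C3(6μF, Q=2μC, V=0.33V)
Op 1: CLOSE 1-2: Q_total=21.00, C_total=9.00, V=2.33; Q1=9.33, Q2=11.67; dissipated=0.025
Op 2: CLOSE 3-1: Q_total=11.33, C_total=10.00, V=1.13; Q3=6.80, Q1=4.53; dissipated=4.800
Op 3: CLOSE 2-3: Q_total=18.47, C_total=11.00, V=1.68; Q2=8.39, Q3=10.07; dissipated=1.964
Op 4: CLOSE 1-2: Q_total=12.93, C_total=9.00, V=1.44; Q1=5.75, Q2=7.18; dissipated=0.331
Final charges: Q1=5.75, Q2=7.18, Q3=10.07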